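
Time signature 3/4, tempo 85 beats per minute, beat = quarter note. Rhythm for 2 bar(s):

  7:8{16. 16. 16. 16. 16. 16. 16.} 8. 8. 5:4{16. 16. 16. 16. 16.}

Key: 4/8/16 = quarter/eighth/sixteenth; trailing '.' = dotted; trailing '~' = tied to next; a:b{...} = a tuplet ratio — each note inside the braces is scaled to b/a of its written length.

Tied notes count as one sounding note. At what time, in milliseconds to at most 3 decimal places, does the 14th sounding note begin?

note 14 onset = 57/10b = 4023.529ms

1. 0.0ms @ 0 + 302.521ms (3/7)
2. 302.521ms @ 3/7 + 302.521ms (3/7)
3. 605.042ms @ 6/7 + 302.521ms (3/7)
4. 907.563ms @ 9/7 + 302.521ms (3/7)
5. 1210.084ms @ 12/7 + 302.521ms (3/7)
6. 1512.605ms @ 15/7 + 302.521ms (3/7)
7. 1815.126ms @ 18/7 + 302.521ms (3/7)
8. 2117.647ms @ 3 + 529.412ms (3/4)
9. 2647.059ms @ 15/4 + 529.412ms (3/4)
10. 3176.471ms @ 9/2 + 211.765ms (3/10)
11. 3388.235ms @ 24/5 + 211.765ms (3/10)
12. 3600.0ms @ 51/10 + 211.765ms (3/10)
13. 3811.765ms @ 27/5 + 211.765ms (3/10)
14. 4023.529ms @ 57/10 + 211.765ms (3/10)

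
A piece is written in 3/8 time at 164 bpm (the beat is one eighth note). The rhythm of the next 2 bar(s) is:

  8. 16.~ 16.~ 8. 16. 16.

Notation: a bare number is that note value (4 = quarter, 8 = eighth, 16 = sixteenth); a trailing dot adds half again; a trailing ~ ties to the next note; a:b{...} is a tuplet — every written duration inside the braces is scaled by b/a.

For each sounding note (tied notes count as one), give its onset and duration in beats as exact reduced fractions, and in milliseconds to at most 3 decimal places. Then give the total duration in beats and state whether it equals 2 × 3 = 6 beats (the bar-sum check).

1) 0.0ms=0b +548.78ms=3/2b
2) 548.78ms=3/2b +1097.561ms=3b
3) 1646.341ms=9/2b +274.39ms=3/4b
4) 1920.732ms=21/4b +274.39ms=3/4b
Σ=6b of 6 (164bpm 3/8) — PASS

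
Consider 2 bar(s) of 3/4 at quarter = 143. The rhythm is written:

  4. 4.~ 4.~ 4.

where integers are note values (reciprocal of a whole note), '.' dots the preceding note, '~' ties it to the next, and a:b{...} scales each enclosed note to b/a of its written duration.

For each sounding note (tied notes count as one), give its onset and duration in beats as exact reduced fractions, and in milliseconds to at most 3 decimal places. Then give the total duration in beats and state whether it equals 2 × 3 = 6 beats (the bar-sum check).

1) 0.0ms=0b +629.371ms=3/2b
2) 629.371ms=3/2b +1888.112ms=9/2b
Σ=6b of 6 (143bpm 3/4) — PASS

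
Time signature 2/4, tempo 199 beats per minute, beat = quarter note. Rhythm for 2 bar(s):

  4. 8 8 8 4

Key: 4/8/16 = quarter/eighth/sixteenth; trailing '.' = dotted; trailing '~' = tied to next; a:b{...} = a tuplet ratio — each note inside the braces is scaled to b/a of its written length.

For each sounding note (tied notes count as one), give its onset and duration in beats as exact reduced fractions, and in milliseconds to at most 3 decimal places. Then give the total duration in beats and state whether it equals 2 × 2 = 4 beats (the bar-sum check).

1) 0.0ms=0b +452.261ms=3/2b
2) 452.261ms=3/2b +150.754ms=1/2b
3) 603.015ms=2b +150.754ms=1/2b
4) 753.769ms=5/2b +150.754ms=1/2b
5) 904.523ms=3b +301.508ms=1b
Σ=4b of 4 (199bpm 2/4) — PASS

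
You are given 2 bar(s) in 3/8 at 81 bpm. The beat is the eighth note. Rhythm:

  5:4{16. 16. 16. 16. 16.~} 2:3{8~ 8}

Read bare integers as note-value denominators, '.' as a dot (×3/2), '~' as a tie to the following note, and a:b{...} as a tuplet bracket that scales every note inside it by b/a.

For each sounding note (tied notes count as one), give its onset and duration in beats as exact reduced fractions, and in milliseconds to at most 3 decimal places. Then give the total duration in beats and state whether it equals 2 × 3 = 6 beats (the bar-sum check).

1) 0.0ms=0b +444.444ms=3/5b
2) 444.444ms=3/5b +444.444ms=3/5b
3) 888.889ms=6/5b +444.444ms=3/5b
4) 1333.333ms=9/5b +444.444ms=3/5b
5) 1777.778ms=12/5b +2666.667ms=18/5b
Σ=6b of 6 (81bpm 3/8) — PASS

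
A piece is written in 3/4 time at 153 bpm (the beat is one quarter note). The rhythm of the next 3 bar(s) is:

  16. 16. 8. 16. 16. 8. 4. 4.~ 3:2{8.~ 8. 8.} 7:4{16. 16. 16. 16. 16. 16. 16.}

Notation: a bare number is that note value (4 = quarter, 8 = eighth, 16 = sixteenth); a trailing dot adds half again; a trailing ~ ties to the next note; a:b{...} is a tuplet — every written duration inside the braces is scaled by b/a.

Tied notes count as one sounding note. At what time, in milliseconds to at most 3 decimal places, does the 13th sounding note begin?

note 13 onset = 57/7b = 3193.277ms

1. 0.0ms @ 0 + 147.059ms (3/8)
2. 147.059ms @ 3/8 + 147.059ms (3/8)
3. 294.118ms @ 3/4 + 294.118ms (3/4)
4. 588.235ms @ 3/2 + 147.059ms (3/8)
5. 735.294ms @ 15/8 + 147.059ms (3/8)
6. 882.353ms @ 9/4 + 294.118ms (3/4)
7. 1176.471ms @ 3 + 588.235ms (3/2)
8. 1764.706ms @ 9/2 + 980.392ms (5/2)
9. 2745.098ms @ 7 + 196.078ms (1/2)
10. 2941.176ms @ 15/2 + 84.034ms (3/14)
11. 3025.21ms @ 54/7 + 84.034ms (3/14)
12. 3109.244ms @ 111/14 + 84.034ms (3/14)
13. 3193.277ms @ 57/7 + 84.034ms (3/14)
14. 3277.311ms @ 117/14 + 84.034ms (3/14)
15. 3361.345ms @ 60/7 + 84.034ms (3/14)
16. 3445.378ms @ 123/14 + 84.034ms (3/14)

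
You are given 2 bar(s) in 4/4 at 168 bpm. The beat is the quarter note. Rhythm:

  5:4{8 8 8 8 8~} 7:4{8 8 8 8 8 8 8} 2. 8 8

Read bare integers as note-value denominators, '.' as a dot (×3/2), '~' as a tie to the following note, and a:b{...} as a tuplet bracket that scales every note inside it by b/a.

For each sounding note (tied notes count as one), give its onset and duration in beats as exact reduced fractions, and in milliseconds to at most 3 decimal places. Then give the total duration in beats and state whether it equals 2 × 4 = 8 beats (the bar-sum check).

1) 0.0ms=0b +142.857ms=2/5b
2) 142.857ms=2/5b +142.857ms=2/5b
3) 285.714ms=4/5b +142.857ms=2/5b
4) 428.571ms=6/5b +142.857ms=2/5b
5) 571.429ms=8/5b +244.898ms=24/35b
6) 816.327ms=16/7b +102.041ms=2/7b
7) 918.367ms=18/7b +102.041ms=2/7b
8) 1020.408ms=20/7b +102.041ms=2/7b
9) 1122.449ms=22/7b +102.041ms=2/7b
10) 1224.49ms=24/7b +102.041ms=2/7b
11) 1326.531ms=26/7b +102.041ms=2/7b
12) 1428.571ms=4b +1071.429ms=3b
13) 2500.0ms=7b +178.571ms=1/2b
14) 2678.571ms=15/2b +178.571ms=1/2b
Σ=8b of 8 (168bpm 4/4) — PASS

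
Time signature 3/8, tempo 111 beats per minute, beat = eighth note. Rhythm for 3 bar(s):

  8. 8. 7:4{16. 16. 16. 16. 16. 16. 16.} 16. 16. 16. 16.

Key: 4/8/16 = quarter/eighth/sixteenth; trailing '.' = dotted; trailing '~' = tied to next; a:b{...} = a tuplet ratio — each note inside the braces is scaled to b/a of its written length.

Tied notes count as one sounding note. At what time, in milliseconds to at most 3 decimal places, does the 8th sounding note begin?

1. 0.0ms @ 0 + 810.811ms (3/2)
2. 810.811ms @ 3/2 + 810.811ms (3/2)
3. 1621.622ms @ 3 + 231.66ms (3/7)
4. 1853.282ms @ 24/7 + 231.66ms (3/7)
5. 2084.942ms @ 27/7 + 231.66ms (3/7)
6. 2316.602ms @ 30/7 + 231.66ms (3/7)
7. 2548.263ms @ 33/7 + 231.66ms (3/7)
8. 2779.923ms @ 36/7 + 231.66ms (3/7)
9. 3011.583ms @ 39/7 + 231.66ms (3/7)
10. 3243.243ms @ 6 + 405.405ms (3/4)
11. 3648.649ms @ 27/4 + 405.405ms (3/4)
12. 4054.054ms @ 15/2 + 405.405ms (3/4)
13. 4459.459ms @ 33/4 + 405.405ms (3/4)

note 8 onset = 36/7b = 2779.923ms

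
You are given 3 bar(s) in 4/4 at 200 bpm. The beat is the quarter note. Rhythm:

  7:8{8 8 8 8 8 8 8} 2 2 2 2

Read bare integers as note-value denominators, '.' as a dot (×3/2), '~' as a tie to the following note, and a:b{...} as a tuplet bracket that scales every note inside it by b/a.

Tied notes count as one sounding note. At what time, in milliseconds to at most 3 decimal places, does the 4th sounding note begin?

note 4 onset = 12/7b = 514.286ms

1. 0.0ms @ 0 + 171.429ms (4/7)
2. 171.429ms @ 4/7 + 171.429ms (4/7)
3. 342.857ms @ 8/7 + 171.429ms (4/7)
4. 514.286ms @ 12/7 + 171.429ms (4/7)
5. 685.714ms @ 16/7 + 171.429ms (4/7)
6. 857.143ms @ 20/7 + 171.429ms (4/7)
7. 1028.571ms @ 24/7 + 171.429ms (4/7)
8. 1200.0ms @ 4 + 600.0ms (2)
9. 1800.0ms @ 6 + 600.0ms (2)
10. 2400.0ms @ 8 + 600.0ms (2)
11. 3000.0ms @ 10 + 600.0ms (2)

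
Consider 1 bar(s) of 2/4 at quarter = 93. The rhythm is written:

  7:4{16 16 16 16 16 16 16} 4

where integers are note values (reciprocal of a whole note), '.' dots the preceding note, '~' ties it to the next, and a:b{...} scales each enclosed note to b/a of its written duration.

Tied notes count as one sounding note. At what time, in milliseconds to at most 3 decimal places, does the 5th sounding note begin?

1. 0.0ms @ 0 + 92.166ms (1/7)
2. 92.166ms @ 1/7 + 92.166ms (1/7)
3. 184.332ms @ 2/7 + 92.166ms (1/7)
4. 276.498ms @ 3/7 + 92.166ms (1/7)
5. 368.664ms @ 4/7 + 92.166ms (1/7)
6. 460.829ms @ 5/7 + 92.166ms (1/7)
7. 552.995ms @ 6/7 + 92.166ms (1/7)
8. 645.161ms @ 1 + 645.161ms (1)

note 5 onset = 4/7b = 368.664ms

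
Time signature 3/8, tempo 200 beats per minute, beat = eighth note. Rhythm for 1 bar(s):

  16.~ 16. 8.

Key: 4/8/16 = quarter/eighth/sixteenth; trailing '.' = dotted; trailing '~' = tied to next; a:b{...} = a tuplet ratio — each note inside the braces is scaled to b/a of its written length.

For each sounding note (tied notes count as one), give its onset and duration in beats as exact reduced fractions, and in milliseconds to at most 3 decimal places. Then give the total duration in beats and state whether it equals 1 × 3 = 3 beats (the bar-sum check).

1) 0.0ms=0b +450.0ms=3/2b
2) 450.0ms=3/2b +450.0ms=3/2b
Σ=3b of 3 (200bpm 3/8) — PASS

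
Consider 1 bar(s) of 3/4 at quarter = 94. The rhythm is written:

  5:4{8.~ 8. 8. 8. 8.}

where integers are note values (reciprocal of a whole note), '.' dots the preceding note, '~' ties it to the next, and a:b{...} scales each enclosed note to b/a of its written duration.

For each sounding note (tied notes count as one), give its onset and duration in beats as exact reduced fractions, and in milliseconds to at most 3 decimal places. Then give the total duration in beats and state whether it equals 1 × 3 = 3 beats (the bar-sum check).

1) 0.0ms=0b +765.957ms=6/5b
2) 765.957ms=6/5b +382.979ms=3/5b
3) 1148.936ms=9/5b +382.979ms=3/5b
4) 1531.915ms=12/5b +382.979ms=3/5b
Σ=3b of 3 (94bpm 3/4) — PASS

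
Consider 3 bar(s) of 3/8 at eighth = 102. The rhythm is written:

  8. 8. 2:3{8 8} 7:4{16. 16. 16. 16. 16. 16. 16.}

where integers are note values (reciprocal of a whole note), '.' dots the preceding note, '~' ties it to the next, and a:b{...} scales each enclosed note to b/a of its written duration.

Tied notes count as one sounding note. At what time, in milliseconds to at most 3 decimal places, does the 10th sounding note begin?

note 10 onset = 57/7b = 4789.916ms

1. 0.0ms @ 0 + 882.353ms (3/2)
2. 882.353ms @ 3/2 + 882.353ms (3/2)
3. 1764.706ms @ 3 + 882.353ms (3/2)
4. 2647.059ms @ 9/2 + 882.353ms (3/2)
5. 3529.412ms @ 6 + 252.101ms (3/7)
6. 3781.513ms @ 45/7 + 252.101ms (3/7)
7. 4033.613ms @ 48/7 + 252.101ms (3/7)
8. 4285.714ms @ 51/7 + 252.101ms (3/7)
9. 4537.815ms @ 54/7 + 252.101ms (3/7)
10. 4789.916ms @ 57/7 + 252.101ms (3/7)
11. 5042.017ms @ 60/7 + 252.101ms (3/7)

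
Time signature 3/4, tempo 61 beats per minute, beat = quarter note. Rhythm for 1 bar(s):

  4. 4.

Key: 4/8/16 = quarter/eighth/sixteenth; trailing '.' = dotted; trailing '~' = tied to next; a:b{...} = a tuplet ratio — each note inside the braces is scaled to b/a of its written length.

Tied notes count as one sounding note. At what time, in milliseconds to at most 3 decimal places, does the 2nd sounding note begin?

note 2 onset = 3/2b = 1475.41ms

1. 0.0ms @ 0 + 1475.41ms (3/2)
2. 1475.41ms @ 3/2 + 1475.41ms (3/2)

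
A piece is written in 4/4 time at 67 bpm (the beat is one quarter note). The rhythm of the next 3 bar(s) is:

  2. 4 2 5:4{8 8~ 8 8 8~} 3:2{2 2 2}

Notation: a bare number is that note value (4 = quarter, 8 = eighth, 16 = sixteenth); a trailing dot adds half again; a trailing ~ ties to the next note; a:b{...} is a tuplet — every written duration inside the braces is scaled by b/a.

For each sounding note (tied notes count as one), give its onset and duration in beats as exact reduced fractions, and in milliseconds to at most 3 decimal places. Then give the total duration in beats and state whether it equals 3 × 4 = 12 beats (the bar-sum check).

1) 0.0ms=0b +2686.567ms=3b
2) 2686.567ms=3b +895.522ms=1b
3) 3582.09ms=4b +1791.045ms=2b
4) 5373.134ms=6b +358.209ms=2/5b
5) 5731.343ms=32/5b +716.418ms=4/5b
6) 6447.761ms=36/5b +358.209ms=2/5b
7) 6805.97ms=38/5b +1552.239ms=26/15b
8) 8358.209ms=28/3b +1194.03ms=4/3b
9) 9552.239ms=32/3b +1194.03ms=4/3b
Σ=12b of 12 (67bpm 4/4) — PASS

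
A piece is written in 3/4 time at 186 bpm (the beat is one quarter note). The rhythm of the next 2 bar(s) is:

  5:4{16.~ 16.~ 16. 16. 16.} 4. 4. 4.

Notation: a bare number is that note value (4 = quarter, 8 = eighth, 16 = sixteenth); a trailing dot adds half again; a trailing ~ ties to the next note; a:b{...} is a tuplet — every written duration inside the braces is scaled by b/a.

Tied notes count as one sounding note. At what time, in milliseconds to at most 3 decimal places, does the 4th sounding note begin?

note 4 onset = 3/2b = 483.871ms

1. 0.0ms @ 0 + 290.323ms (9/10)
2. 290.323ms @ 9/10 + 96.774ms (3/10)
3. 387.097ms @ 6/5 + 96.774ms (3/10)
4. 483.871ms @ 3/2 + 483.871ms (3/2)
5. 967.742ms @ 3 + 483.871ms (3/2)
6. 1451.613ms @ 9/2 + 483.871ms (3/2)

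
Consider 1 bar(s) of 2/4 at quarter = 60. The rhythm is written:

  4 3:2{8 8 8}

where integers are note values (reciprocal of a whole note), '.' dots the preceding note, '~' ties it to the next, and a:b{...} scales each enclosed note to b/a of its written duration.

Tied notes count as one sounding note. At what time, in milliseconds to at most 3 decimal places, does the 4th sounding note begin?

note 4 onset = 5/3b = 1666.667ms

1. 0.0ms @ 0 + 1000.0ms (1)
2. 1000.0ms @ 1 + 333.333ms (1/3)
3. 1333.333ms @ 4/3 + 333.333ms (1/3)
4. 1666.667ms @ 5/3 + 333.333ms (1/3)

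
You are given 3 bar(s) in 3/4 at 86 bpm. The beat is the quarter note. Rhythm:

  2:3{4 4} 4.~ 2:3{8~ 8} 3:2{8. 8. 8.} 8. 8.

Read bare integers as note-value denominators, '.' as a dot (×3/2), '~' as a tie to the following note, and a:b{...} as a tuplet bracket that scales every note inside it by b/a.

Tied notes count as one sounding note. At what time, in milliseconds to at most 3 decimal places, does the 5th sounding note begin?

1. 0.0ms @ 0 + 1046.512ms (3/2)
2. 1046.512ms @ 3/2 + 1046.512ms (3/2)
3. 2093.023ms @ 3 + 2093.023ms (3)
4. 4186.047ms @ 6 + 348.837ms (1/2)
5. 4534.884ms @ 13/2 + 348.837ms (1/2)
6. 4883.721ms @ 7 + 348.837ms (1/2)
7. 5232.558ms @ 15/2 + 523.256ms (3/4)
8. 5755.814ms @ 33/4 + 523.256ms (3/4)

note 5 onset = 13/2b = 4534.884ms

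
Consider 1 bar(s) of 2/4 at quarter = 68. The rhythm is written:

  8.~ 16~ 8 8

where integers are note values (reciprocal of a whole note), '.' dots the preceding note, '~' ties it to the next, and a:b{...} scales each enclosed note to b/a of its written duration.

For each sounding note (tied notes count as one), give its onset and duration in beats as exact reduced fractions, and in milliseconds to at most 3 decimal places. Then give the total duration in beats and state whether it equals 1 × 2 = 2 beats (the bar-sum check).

1) 0.0ms=0b +1323.529ms=3/2b
2) 1323.529ms=3/2b +441.176ms=1/2b
Σ=2b of 2 (68bpm 2/4) — PASS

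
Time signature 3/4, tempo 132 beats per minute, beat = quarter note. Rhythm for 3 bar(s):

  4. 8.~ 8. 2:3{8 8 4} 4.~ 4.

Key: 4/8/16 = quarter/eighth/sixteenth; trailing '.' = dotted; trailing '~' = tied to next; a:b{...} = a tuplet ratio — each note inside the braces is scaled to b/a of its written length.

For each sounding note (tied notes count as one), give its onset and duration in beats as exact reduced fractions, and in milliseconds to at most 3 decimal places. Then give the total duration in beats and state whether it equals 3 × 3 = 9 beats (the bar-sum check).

1) 0.0ms=0b +681.818ms=3/2b
2) 681.818ms=3/2b +681.818ms=3/2b
3) 1363.636ms=3b +340.909ms=3/4b
4) 1704.545ms=15/4b +340.909ms=3/4b
5) 2045.455ms=9/2b +681.818ms=3/2b
6) 2727.273ms=6b +1363.636ms=3b
Σ=9b of 9 (132bpm 3/4) — PASS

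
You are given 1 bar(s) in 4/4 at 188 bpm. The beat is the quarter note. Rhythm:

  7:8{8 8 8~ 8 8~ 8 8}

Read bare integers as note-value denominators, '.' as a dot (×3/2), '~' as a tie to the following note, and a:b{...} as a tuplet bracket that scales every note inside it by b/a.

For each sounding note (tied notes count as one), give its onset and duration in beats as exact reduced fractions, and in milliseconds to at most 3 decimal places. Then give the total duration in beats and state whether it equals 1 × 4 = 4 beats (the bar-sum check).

1) 0.0ms=0b +182.371ms=4/7b
2) 182.371ms=4/7b +182.371ms=4/7b
3) 364.742ms=8/7b +364.742ms=8/7b
4) 729.483ms=16/7b +364.742ms=8/7b
5) 1094.225ms=24/7b +182.371ms=4/7b
Σ=4b of 4 (188bpm 4/4) — PASS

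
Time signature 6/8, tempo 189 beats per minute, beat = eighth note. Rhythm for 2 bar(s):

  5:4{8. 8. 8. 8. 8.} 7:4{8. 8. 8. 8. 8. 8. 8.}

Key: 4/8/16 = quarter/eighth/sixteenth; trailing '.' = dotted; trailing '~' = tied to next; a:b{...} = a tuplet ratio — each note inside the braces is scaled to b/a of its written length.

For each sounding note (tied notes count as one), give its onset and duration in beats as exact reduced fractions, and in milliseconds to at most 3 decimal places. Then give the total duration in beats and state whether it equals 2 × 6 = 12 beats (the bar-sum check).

1) 0.0ms=0b +380.952ms=6/5b
2) 380.952ms=6/5b +380.952ms=6/5b
3) 761.905ms=12/5b +380.952ms=6/5b
4) 1142.857ms=18/5b +380.952ms=6/5b
5) 1523.81ms=24/5b +380.952ms=6/5b
6) 1904.762ms=6b +272.109ms=6/7b
7) 2176.871ms=48/7b +272.109ms=6/7b
8) 2448.98ms=54/7b +272.109ms=6/7b
9) 2721.088ms=60/7b +272.109ms=6/7b
10) 2993.197ms=66/7b +272.109ms=6/7b
11) 3265.306ms=72/7b +272.109ms=6/7b
12) 3537.415ms=78/7b +272.109ms=6/7b
Σ=12b of 12 (189bpm 6/8) — PASS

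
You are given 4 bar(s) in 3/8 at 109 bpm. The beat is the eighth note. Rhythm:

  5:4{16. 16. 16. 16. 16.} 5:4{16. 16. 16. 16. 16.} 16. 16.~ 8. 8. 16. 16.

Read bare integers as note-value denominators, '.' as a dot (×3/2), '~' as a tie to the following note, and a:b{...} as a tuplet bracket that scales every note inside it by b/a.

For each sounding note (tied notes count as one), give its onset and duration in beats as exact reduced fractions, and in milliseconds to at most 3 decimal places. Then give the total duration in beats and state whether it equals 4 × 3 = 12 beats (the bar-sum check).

1) 0.0ms=0b +330.275ms=3/5b
2) 330.275ms=3/5b +330.275ms=3/5b
3) 660.55ms=6/5b +330.275ms=3/5b
4) 990.826ms=9/5b +330.275ms=3/5b
5) 1321.101ms=12/5b +330.275ms=3/5b
6) 1651.376ms=3b +330.275ms=3/5b
7) 1981.651ms=18/5b +330.275ms=3/5b
8) 2311.927ms=21/5b +330.275ms=3/5b
9) 2642.202ms=24/5b +330.275ms=3/5b
10) 2972.477ms=27/5b +330.275ms=3/5b
11) 3302.752ms=6b +412.844ms=3/4b
12) 3715.596ms=27/4b +1238.532ms=9/4b
13) 4954.128ms=9b +825.688ms=3/2b
14) 5779.817ms=21/2b +412.844ms=3/4b
15) 6192.661ms=45/4b +412.844ms=3/4b
Σ=12b of 12 (109bpm 3/8) — PASS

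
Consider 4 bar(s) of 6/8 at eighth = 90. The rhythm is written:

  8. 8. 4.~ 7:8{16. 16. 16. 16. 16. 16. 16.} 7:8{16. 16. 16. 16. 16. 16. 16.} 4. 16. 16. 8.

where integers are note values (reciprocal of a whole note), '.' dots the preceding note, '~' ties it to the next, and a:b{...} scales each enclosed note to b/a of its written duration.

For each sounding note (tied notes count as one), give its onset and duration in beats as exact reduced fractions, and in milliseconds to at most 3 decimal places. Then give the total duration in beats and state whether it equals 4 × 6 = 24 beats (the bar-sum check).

1) 0.0ms=0b +1000.0ms=3/2b
2) 1000.0ms=3/2b +1000.0ms=3/2b
3) 2000.0ms=3b +2571.429ms=27/7b
4) 4571.429ms=48/7b +571.429ms=6/7b
5) 5142.857ms=54/7b +571.429ms=6/7b
6) 5714.286ms=60/7b +571.429ms=6/7b
7) 6285.714ms=66/7b +571.429ms=6/7b
8) 6857.143ms=72/7b +571.429ms=6/7b
9) 7428.571ms=78/7b +571.429ms=6/7b
10) 8000.0ms=12b +571.429ms=6/7b
11) 8571.429ms=90/7b +571.429ms=6/7b
12) 9142.857ms=96/7b +571.429ms=6/7b
13) 9714.286ms=102/7b +571.429ms=6/7b
14) 10285.714ms=108/7b +571.429ms=6/7b
15) 10857.143ms=114/7b +571.429ms=6/7b
16) 11428.571ms=120/7b +571.429ms=6/7b
17) 12000.0ms=18b +2000.0ms=3b
18) 14000.0ms=21b +500.0ms=3/4b
19) 14500.0ms=87/4b +500.0ms=3/4b
20) 15000.0ms=45/2b +1000.0ms=3/2b
Σ=24b of 24 (90bpm 6/8) — PASS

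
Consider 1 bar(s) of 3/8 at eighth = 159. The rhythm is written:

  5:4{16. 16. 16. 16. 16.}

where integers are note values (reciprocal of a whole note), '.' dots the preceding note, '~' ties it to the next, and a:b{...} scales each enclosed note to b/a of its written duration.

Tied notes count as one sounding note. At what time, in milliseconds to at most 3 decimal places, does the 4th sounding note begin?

note 4 onset = 9/5b = 679.245ms

1. 0.0ms @ 0 + 226.415ms (3/5)
2. 226.415ms @ 3/5 + 226.415ms (3/5)
3. 452.83ms @ 6/5 + 226.415ms (3/5)
4. 679.245ms @ 9/5 + 226.415ms (3/5)
5. 905.66ms @ 12/5 + 226.415ms (3/5)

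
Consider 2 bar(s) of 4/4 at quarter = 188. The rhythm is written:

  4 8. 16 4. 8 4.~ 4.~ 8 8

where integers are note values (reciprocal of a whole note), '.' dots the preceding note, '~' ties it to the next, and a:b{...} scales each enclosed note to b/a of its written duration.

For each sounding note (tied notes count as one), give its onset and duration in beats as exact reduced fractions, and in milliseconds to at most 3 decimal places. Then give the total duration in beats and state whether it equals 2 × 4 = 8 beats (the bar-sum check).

1) 0.0ms=0b +319.149ms=1b
2) 319.149ms=1b +239.362ms=3/4b
3) 558.511ms=7/4b +79.787ms=1/4b
4) 638.298ms=2b +478.723ms=3/2b
5) 1117.021ms=7/2b +159.574ms=1/2b
6) 1276.596ms=4b +1117.021ms=7/2b
7) 2393.617ms=15/2b +159.574ms=1/2b
Σ=8b of 8 (188bpm 4/4) — PASS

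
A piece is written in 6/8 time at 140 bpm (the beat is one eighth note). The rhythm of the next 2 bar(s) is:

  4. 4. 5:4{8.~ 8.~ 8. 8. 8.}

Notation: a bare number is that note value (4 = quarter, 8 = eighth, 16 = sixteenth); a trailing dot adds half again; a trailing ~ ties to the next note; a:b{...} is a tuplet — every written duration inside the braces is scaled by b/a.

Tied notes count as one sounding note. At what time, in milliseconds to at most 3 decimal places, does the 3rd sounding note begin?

1. 0.0ms @ 0 + 1285.714ms (3)
2. 1285.714ms @ 3 + 1285.714ms (3)
3. 2571.429ms @ 6 + 1542.857ms (18/5)
4. 4114.286ms @ 48/5 + 514.286ms (6/5)
5. 4628.571ms @ 54/5 + 514.286ms (6/5)

note 3 onset = 6b = 2571.429ms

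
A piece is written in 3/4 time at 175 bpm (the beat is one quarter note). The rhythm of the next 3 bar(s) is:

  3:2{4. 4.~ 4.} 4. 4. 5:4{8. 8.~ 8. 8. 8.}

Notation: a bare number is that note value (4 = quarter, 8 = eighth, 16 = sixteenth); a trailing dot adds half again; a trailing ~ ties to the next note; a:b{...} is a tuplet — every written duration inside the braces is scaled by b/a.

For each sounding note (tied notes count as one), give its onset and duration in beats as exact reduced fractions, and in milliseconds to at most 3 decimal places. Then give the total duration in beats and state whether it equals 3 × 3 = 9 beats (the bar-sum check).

1) 0.0ms=0b +342.857ms=1b
2) 342.857ms=1b +685.714ms=2b
3) 1028.571ms=3b +514.286ms=3/2b
4) 1542.857ms=9/2b +514.286ms=3/2b
5) 2057.143ms=6b +205.714ms=3/5b
6) 2262.857ms=33/5b +411.429ms=6/5b
7) 2674.286ms=39/5b +205.714ms=3/5b
8) 2880.0ms=42/5b +205.714ms=3/5b
Σ=9b of 9 (175bpm 3/4) — PASS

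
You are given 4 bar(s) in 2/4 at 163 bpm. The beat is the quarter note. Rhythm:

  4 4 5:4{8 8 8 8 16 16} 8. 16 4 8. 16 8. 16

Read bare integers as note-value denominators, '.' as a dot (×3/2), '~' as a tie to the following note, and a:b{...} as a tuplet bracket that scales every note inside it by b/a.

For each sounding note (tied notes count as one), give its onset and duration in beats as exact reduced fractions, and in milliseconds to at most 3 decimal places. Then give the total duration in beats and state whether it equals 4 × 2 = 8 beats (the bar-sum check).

1) 0.0ms=0b +368.098ms=1b
2) 368.098ms=1b +368.098ms=1b
3) 736.196ms=2b +147.239ms=2/5b
4) 883.436ms=12/5b +147.239ms=2/5b
5) 1030.675ms=14/5b +147.239ms=2/5b
6) 1177.914ms=16/5b +147.239ms=2/5b
7) 1325.153ms=18/5b +73.62ms=1/5b
8) 1398.773ms=19/5b +73.62ms=1/5b
9) 1472.393ms=4b +276.074ms=3/4b
10) 1748.466ms=19/4b +92.025ms=1/4b
11) 1840.491ms=5b +368.098ms=1b
12) 2208.589ms=6b +276.074ms=3/4b
13) 2484.663ms=27/4b +92.025ms=1/4b
14) 2576.687ms=7b +276.074ms=3/4b
15) 2852.761ms=31/4b +92.025ms=1/4b
Σ=8b of 8 (163bpm 2/4) — PASS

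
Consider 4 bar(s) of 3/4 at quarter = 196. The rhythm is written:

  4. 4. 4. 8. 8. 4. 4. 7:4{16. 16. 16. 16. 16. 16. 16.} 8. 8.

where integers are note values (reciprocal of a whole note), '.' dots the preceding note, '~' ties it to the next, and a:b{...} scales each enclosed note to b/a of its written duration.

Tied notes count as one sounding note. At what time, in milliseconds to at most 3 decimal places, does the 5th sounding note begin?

note 5 onset = 21/4b = 1607.143ms

1. 0.0ms @ 0 + 459.184ms (3/2)
2. 459.184ms @ 3/2 + 459.184ms (3/2)
3. 918.367ms @ 3 + 459.184ms (3/2)
4. 1377.551ms @ 9/2 + 229.592ms (3/4)
5. 1607.143ms @ 21/4 + 229.592ms (3/4)
6. 1836.735ms @ 6 + 459.184ms (3/2)
7. 2295.918ms @ 15/2 + 459.184ms (3/2)
8. 2755.102ms @ 9 + 65.598ms (3/14)
9. 2820.7ms @ 129/14 + 65.598ms (3/14)
10. 2886.297ms @ 66/7 + 65.598ms (3/14)
11. 2951.895ms @ 135/14 + 65.598ms (3/14)
12. 3017.493ms @ 69/7 + 65.598ms (3/14)
13. 3083.09ms @ 141/14 + 65.598ms (3/14)
14. 3148.688ms @ 72/7 + 65.598ms (3/14)
15. 3214.286ms @ 21/2 + 229.592ms (3/4)
16. 3443.878ms @ 45/4 + 229.592ms (3/4)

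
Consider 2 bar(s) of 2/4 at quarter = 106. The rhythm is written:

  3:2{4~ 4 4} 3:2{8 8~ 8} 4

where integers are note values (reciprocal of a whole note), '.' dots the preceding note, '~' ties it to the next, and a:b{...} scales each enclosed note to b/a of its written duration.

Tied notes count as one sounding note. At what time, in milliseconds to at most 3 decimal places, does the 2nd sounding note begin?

1. 0.0ms @ 0 + 754.717ms (4/3)
2. 754.717ms @ 4/3 + 377.358ms (2/3)
3. 1132.075ms @ 2 + 188.679ms (1/3)
4. 1320.755ms @ 7/3 + 377.358ms (2/3)
5. 1698.113ms @ 3 + 566.038ms (1)

note 2 onset = 4/3b = 754.717ms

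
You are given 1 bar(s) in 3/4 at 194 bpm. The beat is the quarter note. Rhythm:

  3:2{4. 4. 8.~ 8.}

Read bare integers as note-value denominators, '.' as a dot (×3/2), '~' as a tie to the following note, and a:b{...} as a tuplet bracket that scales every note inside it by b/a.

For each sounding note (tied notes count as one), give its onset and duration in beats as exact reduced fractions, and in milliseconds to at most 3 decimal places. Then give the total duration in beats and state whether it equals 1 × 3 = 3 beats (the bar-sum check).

1) 0.0ms=0b +309.278ms=1b
2) 309.278ms=1b +309.278ms=1b
3) 618.557ms=2b +309.278ms=1b
Σ=3b of 3 (194bpm 3/4) — PASS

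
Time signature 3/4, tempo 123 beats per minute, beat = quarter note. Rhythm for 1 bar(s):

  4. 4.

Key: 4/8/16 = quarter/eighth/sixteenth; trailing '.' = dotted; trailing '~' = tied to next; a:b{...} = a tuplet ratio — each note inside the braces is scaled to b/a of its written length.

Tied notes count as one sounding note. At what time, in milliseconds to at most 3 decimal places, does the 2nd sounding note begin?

1. 0.0ms @ 0 + 731.707ms (3/2)
2. 731.707ms @ 3/2 + 731.707ms (3/2)

note 2 onset = 3/2b = 731.707ms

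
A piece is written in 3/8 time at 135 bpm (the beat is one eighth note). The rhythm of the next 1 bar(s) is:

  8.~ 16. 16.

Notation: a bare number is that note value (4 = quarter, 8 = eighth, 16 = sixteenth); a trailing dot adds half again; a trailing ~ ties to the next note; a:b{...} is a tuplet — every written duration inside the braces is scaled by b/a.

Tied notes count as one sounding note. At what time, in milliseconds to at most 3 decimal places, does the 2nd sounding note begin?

1. 0.0ms @ 0 + 1000.0ms (9/4)
2. 1000.0ms @ 9/4 + 333.333ms (3/4)

note 2 onset = 9/4b = 1000.0ms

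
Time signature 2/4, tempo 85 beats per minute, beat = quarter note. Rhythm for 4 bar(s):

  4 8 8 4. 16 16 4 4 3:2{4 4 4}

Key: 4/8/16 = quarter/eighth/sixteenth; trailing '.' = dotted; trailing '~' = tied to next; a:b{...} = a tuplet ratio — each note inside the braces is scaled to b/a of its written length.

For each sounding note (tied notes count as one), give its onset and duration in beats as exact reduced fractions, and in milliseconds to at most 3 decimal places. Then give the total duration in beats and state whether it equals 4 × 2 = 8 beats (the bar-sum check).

1) 0.0ms=0b +705.882ms=1b
2) 705.882ms=1b +352.941ms=1/2b
3) 1058.824ms=3/2b +352.941ms=1/2b
4) 1411.765ms=2b +1058.824ms=3/2b
5) 2470.588ms=7/2b +176.471ms=1/4b
6) 2647.059ms=15/4b +176.471ms=1/4b
7) 2823.529ms=4b +705.882ms=1b
8) 3529.412ms=5b +705.882ms=1b
9) 4235.294ms=6b +470.588ms=2/3b
10) 4705.882ms=20/3b +470.588ms=2/3b
11) 5176.471ms=22/3b +470.588ms=2/3b
Σ=8b of 8 (85bpm 2/4) — PASS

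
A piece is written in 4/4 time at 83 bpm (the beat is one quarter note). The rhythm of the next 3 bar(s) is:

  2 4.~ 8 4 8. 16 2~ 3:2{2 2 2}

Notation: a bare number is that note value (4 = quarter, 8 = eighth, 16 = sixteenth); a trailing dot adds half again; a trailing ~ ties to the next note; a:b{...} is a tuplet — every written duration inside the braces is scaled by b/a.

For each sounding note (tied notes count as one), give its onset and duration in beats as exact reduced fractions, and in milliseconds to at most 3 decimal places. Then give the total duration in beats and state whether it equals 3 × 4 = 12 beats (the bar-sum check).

1) 0.0ms=0b +1445.783ms=2b
2) 1445.783ms=2b +1445.783ms=2b
3) 2891.566ms=4b +722.892ms=1b
4) 3614.458ms=5b +542.169ms=3/4b
5) 4156.627ms=23/4b +180.723ms=1/4b
6) 4337.349ms=6b +2409.639ms=10/3b
7) 6746.988ms=28/3b +963.855ms=4/3b
8) 7710.843ms=32/3b +963.855ms=4/3b
Σ=12b of 12 (83bpm 4/4) — PASS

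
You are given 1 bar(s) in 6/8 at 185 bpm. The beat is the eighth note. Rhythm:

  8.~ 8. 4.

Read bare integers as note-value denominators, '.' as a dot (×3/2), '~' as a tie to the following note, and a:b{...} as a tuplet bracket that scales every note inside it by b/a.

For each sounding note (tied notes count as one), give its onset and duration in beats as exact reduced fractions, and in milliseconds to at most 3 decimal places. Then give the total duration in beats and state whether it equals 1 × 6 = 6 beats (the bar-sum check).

1) 0.0ms=0b +972.973ms=3b
2) 972.973ms=3b +972.973ms=3b
Σ=6b of 6 (185bpm 6/8) — PASS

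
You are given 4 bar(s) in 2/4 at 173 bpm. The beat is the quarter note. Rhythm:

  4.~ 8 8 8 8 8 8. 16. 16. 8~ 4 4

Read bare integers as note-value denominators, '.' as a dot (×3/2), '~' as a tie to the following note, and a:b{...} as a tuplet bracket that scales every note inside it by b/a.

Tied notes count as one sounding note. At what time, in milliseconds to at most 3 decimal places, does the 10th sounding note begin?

1. 0.0ms @ 0 + 693.642ms (2)
2. 693.642ms @ 2 + 173.41ms (1/2)
3. 867.052ms @ 5/2 + 173.41ms (1/2)
4. 1040.462ms @ 3 + 173.41ms (1/2)
5. 1213.873ms @ 7/2 + 173.41ms (1/2)
6. 1387.283ms @ 4 + 260.116ms (3/4)
7. 1647.399ms @ 19/4 + 130.058ms (3/8)
8. 1777.457ms @ 41/8 + 130.058ms (3/8)
9. 1907.514ms @ 11/2 + 520.231ms (3/2)
10. 2427.746ms @ 7 + 346.821ms (1)

note 10 onset = 7b = 2427.746ms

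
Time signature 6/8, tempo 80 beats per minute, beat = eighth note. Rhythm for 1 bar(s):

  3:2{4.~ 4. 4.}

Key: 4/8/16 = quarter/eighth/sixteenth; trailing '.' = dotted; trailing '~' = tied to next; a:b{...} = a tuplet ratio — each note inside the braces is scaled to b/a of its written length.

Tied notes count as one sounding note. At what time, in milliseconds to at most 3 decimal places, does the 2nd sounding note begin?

note 2 onset = 4b = 3000.0ms

1. 0.0ms @ 0 + 3000.0ms (4)
2. 3000.0ms @ 4 + 1500.0ms (2)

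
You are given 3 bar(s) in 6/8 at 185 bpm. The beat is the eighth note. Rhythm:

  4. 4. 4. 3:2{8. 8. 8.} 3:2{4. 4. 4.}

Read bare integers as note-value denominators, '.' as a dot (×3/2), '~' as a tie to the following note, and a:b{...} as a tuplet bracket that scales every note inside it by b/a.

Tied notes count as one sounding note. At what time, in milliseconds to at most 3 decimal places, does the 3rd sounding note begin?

note 3 onset = 6b = 1945.946ms

1. 0.0ms @ 0 + 972.973ms (3)
2. 972.973ms @ 3 + 972.973ms (3)
3. 1945.946ms @ 6 + 972.973ms (3)
4. 2918.919ms @ 9 + 324.324ms (1)
5. 3243.243ms @ 10 + 324.324ms (1)
6. 3567.568ms @ 11 + 324.324ms (1)
7. 3891.892ms @ 12 + 648.649ms (2)
8. 4540.541ms @ 14 + 648.649ms (2)
9. 5189.189ms @ 16 + 648.649ms (2)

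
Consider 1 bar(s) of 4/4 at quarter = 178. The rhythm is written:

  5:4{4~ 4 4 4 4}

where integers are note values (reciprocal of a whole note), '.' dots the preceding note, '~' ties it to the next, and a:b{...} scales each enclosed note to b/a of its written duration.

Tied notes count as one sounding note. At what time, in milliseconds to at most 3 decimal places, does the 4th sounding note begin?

1. 0.0ms @ 0 + 539.326ms (8/5)
2. 539.326ms @ 8/5 + 269.663ms (4/5)
3. 808.989ms @ 12/5 + 269.663ms (4/5)
4. 1078.652ms @ 16/5 + 269.663ms (4/5)

note 4 onset = 16/5b = 1078.652ms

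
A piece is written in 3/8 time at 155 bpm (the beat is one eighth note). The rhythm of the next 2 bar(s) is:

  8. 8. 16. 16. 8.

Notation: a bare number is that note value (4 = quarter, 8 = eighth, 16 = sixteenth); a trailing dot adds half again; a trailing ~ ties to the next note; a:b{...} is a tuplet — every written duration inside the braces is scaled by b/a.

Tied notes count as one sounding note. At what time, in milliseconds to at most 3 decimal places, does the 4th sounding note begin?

note 4 onset = 15/4b = 1451.613ms

1. 0.0ms @ 0 + 580.645ms (3/2)
2. 580.645ms @ 3/2 + 580.645ms (3/2)
3. 1161.29ms @ 3 + 290.323ms (3/4)
4. 1451.613ms @ 15/4 + 290.323ms (3/4)
5. 1741.935ms @ 9/2 + 580.645ms (3/2)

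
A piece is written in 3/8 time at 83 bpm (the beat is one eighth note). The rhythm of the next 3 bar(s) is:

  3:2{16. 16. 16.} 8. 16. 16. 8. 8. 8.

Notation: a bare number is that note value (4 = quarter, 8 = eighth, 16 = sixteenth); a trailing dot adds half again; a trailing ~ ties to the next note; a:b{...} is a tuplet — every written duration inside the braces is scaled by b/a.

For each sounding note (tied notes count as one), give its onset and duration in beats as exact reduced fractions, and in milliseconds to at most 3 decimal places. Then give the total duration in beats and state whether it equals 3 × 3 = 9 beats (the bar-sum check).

1) 0.0ms=0b +361.446ms=1/2b
2) 361.446ms=1/2b +361.446ms=1/2b
3) 722.892ms=1b +361.446ms=1/2b
4) 1084.337ms=3/2b +1084.337ms=3/2b
5) 2168.675ms=3b +542.169ms=3/4b
6) 2710.843ms=15/4b +542.169ms=3/4b
7) 3253.012ms=9/2b +1084.337ms=3/2b
8) 4337.349ms=6b +1084.337ms=3/2b
9) 5421.687ms=15/2b +1084.337ms=3/2b
Σ=9b of 9 (83bpm 3/8) — PASS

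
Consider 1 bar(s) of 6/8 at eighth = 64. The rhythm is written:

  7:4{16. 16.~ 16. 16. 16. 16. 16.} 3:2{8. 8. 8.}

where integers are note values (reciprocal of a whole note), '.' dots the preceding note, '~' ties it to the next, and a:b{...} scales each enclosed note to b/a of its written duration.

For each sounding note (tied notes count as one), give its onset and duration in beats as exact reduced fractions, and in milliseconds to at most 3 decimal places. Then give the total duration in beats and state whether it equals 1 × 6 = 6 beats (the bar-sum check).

1) 0.0ms=0b +401.786ms=3/7b
2) 401.786ms=3/7b +803.571ms=6/7b
3) 1205.357ms=9/7b +401.786ms=3/7b
4) 1607.143ms=12/7b +401.786ms=3/7b
5) 2008.929ms=15/7b +401.786ms=3/7b
6) 2410.714ms=18/7b +401.786ms=3/7b
7) 2812.5ms=3b +937.5ms=1b
8) 3750.0ms=4b +937.5ms=1b
9) 4687.5ms=5b +937.5ms=1b
Σ=6b of 6 (64bpm 6/8) — PASS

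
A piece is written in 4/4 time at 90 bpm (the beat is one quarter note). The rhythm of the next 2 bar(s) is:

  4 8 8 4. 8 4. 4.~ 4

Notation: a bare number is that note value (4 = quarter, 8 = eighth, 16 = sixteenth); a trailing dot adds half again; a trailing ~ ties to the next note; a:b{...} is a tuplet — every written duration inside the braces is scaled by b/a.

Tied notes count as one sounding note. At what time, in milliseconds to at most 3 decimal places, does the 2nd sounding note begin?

note 2 onset = 1b = 666.667ms

1. 0.0ms @ 0 + 666.667ms (1)
2. 666.667ms @ 1 + 333.333ms (1/2)
3. 1000.0ms @ 3/2 + 333.333ms (1/2)
4. 1333.333ms @ 2 + 1000.0ms (3/2)
5. 2333.333ms @ 7/2 + 333.333ms (1/2)
6. 2666.667ms @ 4 + 1000.0ms (3/2)
7. 3666.667ms @ 11/2 + 1666.667ms (5/2)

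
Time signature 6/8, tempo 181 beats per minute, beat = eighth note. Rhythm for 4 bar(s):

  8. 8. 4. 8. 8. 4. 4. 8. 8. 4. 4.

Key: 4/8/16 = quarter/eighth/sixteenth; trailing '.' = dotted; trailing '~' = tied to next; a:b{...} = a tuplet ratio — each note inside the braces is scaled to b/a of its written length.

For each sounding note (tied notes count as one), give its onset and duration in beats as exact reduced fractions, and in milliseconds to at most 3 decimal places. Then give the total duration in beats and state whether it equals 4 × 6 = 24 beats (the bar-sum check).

1) 0.0ms=0b +497.238ms=3/2b
2) 497.238ms=3/2b +497.238ms=3/2b
3) 994.475ms=3b +994.475ms=3b
4) 1988.95ms=6b +497.238ms=3/2b
5) 2486.188ms=15/2b +497.238ms=3/2b
6) 2983.425ms=9b +994.475ms=3b
7) 3977.901ms=12b +994.475ms=3b
8) 4972.376ms=15b +497.238ms=3/2b
9) 5469.613ms=33/2b +497.238ms=3/2b
10) 5966.851ms=18b +994.475ms=3b
11) 6961.326ms=21b +994.475ms=3b
Σ=24b of 24 (181bpm 6/8) — PASS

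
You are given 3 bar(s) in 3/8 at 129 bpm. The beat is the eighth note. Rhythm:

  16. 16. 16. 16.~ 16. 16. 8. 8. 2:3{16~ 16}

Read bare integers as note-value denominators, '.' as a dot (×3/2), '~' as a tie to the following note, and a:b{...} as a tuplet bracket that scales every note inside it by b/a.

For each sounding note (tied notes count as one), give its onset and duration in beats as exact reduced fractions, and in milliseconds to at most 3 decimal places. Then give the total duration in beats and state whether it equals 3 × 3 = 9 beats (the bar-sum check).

1) 0.0ms=0b +348.837ms=3/4b
2) 348.837ms=3/4b +348.837ms=3/4b
3) 697.674ms=3/2b +348.837ms=3/4b
4) 1046.512ms=9/4b +697.674ms=3/2b
5) 1744.186ms=15/4b +348.837ms=3/4b
6) 2093.023ms=9/2b +697.674ms=3/2b
7) 2790.698ms=6b +697.674ms=3/2b
8) 3488.372ms=15/2b +697.674ms=3/2b
Σ=9b of 9 (129bpm 3/8) — PASS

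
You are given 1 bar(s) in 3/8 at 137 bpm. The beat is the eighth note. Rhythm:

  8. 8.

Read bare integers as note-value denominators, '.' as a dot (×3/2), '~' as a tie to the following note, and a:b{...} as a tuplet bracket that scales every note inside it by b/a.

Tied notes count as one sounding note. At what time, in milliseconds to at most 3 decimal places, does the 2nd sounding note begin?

1. 0.0ms @ 0 + 656.934ms (3/2)
2. 656.934ms @ 3/2 + 656.934ms (3/2)

note 2 onset = 3/2b = 656.934ms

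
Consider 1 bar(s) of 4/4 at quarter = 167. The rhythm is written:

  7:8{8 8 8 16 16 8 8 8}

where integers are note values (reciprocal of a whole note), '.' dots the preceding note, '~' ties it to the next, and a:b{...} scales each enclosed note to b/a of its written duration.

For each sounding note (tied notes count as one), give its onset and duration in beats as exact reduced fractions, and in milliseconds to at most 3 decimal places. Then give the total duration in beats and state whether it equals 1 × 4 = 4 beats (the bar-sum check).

1) 0.0ms=0b +205.304ms=4/7b
2) 205.304ms=4/7b +205.304ms=4/7b
3) 410.607ms=8/7b +205.304ms=4/7b
4) 615.911ms=12/7b +102.652ms=2/7b
5) 718.563ms=2b +102.652ms=2/7b
6) 821.215ms=16/7b +205.304ms=4/7b
7) 1026.518ms=20/7b +205.304ms=4/7b
8) 1231.822ms=24/7b +205.304ms=4/7b
Σ=4b of 4 (167bpm 4/4) — PASS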